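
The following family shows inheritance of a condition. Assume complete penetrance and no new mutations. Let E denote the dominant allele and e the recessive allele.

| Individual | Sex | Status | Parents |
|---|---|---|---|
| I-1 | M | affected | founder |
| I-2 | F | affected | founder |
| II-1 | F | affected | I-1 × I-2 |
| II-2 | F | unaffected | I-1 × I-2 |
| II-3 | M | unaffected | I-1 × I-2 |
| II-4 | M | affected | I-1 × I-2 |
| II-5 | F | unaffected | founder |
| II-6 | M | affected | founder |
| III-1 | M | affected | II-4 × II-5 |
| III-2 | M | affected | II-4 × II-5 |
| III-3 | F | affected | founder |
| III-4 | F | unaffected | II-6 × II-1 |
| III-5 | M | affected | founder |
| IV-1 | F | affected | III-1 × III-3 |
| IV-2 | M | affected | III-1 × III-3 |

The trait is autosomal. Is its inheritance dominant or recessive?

dominant

I-1 and I-2 are both affected yet have an unaffected child II-2. Under a recessive model two affected parents are homozygous and every child would be affected, so the trait cannot be recessive.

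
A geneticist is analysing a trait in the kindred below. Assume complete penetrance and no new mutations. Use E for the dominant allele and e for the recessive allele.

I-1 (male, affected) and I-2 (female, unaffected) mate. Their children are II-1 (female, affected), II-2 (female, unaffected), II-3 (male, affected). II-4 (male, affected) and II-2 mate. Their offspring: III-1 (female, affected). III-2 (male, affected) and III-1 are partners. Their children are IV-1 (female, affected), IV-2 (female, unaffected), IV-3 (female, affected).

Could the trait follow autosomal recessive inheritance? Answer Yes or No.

No

Under autosomal recessive, IV-2 (unaffected, female) cannot arise from III-2 (affected) × III-1 (affected).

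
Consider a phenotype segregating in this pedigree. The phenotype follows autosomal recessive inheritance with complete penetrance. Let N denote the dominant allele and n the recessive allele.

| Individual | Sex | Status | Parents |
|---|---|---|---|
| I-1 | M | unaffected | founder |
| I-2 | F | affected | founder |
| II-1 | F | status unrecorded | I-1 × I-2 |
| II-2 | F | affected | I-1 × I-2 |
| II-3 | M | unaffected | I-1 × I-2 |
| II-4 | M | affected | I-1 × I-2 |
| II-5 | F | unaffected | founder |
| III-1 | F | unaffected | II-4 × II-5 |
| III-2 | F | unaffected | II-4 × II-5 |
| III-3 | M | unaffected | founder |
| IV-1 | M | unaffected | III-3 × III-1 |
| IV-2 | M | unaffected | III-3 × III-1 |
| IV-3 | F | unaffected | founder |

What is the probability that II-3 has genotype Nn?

II-3 is unaffected so carries N and received n from I-2 (nn), so II-3 is Nn, giving P(Nn) = 1.

1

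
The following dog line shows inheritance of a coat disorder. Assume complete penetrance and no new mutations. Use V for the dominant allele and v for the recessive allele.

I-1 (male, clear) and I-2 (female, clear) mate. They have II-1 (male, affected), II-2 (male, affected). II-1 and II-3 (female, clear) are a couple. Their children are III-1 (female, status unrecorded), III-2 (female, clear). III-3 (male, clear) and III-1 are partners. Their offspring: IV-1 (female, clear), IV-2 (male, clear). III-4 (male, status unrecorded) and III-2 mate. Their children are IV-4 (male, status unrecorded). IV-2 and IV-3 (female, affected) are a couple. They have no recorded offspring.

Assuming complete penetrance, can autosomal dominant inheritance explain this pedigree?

No

Under autosomal dominant, II-1 (affected, male) cannot arise from I-1 (clear) × I-2 (clear).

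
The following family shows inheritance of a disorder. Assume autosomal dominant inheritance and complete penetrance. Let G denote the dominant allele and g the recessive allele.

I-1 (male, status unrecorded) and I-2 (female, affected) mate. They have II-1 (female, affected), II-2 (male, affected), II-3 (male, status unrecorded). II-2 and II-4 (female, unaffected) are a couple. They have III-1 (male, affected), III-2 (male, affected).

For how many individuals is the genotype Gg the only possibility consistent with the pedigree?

2

Obligate heterozygotes: III-1 is affected so carries G and received g from II-4 (gg), so III-1 is Gg; III-2 is affected so carries G and received g from II-4 (gg), so III-2 is Gg.
Every other individual is either homozygous by phenotype or has at least one consistent homozygous assignment, so the count is 2.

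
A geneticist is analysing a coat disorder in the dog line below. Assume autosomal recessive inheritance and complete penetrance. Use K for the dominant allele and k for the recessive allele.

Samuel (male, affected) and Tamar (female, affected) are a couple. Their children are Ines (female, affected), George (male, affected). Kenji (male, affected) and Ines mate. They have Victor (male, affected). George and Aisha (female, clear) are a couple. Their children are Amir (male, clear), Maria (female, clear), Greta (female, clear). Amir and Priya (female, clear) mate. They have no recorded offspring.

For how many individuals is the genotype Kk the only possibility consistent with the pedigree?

Obligate heterozygotes: Amir is clear so carries K and received k from George (kk), so Amir is Kk; Maria is clear so carries K and received k from George (kk), so Maria is Kk; Greta is clear so carries K and received k from George (kk), so Greta is Kk.
Every other individual is either homozygous by phenotype or has at least one consistent homozygous assignment, so the count is 3.

3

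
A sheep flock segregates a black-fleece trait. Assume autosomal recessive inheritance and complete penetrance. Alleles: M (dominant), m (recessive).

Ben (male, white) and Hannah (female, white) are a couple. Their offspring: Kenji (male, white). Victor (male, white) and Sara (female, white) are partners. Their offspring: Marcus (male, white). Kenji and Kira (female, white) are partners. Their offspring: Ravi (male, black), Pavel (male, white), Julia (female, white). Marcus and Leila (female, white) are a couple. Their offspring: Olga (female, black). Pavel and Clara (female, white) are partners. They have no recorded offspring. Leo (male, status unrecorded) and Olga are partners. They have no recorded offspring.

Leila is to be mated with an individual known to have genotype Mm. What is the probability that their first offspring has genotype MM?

Leila is white so carries M and passed m to Olga (mm), so Leila is Mm.
The cross gives 1/4 MM : 1/2 Mm : 1/4 mm, so P(offspring has genotype MM) = 1/4.

1/4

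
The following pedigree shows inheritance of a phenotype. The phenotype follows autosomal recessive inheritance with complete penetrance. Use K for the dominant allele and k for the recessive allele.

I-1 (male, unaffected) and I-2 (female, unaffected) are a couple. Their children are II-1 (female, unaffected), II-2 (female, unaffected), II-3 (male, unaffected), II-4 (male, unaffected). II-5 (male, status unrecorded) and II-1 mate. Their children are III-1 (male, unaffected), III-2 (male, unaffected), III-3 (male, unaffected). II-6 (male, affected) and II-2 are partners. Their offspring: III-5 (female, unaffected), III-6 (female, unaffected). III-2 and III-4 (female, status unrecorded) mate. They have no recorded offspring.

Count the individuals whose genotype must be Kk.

2

Obligate heterozygotes: III-5 is unaffected so carries K and received k from II-6 (kk), so III-5 is Kk; III-6 is unaffected so carries K and received k from II-6 (kk), so III-6 is Kk.
Every other individual is either homozygous by phenotype or has at least one consistent homozygous assignment, so the count is 2.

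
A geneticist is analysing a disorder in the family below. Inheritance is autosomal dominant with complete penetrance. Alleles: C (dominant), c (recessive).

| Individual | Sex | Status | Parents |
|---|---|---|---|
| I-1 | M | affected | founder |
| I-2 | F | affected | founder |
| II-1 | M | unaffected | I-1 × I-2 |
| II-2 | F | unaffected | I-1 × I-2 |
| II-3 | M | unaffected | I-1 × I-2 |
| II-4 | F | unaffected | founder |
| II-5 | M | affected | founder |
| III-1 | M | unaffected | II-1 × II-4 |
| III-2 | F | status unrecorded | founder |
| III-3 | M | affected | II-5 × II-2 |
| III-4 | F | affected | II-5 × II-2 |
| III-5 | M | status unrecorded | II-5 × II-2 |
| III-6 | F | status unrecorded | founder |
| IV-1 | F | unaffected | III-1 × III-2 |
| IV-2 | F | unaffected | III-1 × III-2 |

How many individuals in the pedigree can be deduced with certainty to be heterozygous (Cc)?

4

Obligate heterozygotes: I-1 is affected so carries C and passed c to II-1 (cc), so I-1 is Cc; I-2 is affected so carries C and passed c to II-1 (cc), so I-2 is Cc; III-3 is affected so carries C and received c from II-2 (cc), so III-3 is Cc; III-4 is affected so carries C and received c from II-2 (cc), so III-4 is Cc.
Every other individual is either homozygous by phenotype or has at least one consistent homozygous assignment, so the count is 4.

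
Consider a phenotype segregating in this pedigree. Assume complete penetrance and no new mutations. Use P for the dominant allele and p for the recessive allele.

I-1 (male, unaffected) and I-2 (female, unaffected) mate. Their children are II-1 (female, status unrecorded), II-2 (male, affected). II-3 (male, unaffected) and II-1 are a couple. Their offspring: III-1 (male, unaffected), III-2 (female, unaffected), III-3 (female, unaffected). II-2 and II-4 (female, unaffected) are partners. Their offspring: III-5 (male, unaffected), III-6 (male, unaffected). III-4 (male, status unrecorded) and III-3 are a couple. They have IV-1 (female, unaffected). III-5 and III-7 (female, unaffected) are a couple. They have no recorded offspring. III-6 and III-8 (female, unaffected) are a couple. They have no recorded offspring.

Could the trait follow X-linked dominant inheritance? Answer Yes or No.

Under X-linked dominant, II-2 (affected, male) cannot arise from I-1 (unaffected) × I-2 (unaffected).

No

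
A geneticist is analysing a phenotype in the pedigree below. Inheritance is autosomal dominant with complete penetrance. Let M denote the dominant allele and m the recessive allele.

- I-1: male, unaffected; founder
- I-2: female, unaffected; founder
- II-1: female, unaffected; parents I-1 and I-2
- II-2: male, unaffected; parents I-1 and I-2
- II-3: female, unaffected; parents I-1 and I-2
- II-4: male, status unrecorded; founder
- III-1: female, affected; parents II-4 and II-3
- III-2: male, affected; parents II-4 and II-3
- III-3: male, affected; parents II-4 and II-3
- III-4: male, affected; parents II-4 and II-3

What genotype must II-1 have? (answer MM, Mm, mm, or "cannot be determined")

mm

II-1 is unaffected, so II-1 is mm.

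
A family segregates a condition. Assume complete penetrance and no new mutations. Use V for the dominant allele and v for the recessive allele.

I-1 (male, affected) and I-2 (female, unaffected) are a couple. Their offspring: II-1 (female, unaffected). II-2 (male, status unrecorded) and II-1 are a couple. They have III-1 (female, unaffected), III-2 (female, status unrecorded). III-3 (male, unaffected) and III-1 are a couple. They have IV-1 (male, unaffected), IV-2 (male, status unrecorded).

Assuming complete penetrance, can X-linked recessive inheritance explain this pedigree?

A consistent assignment under X-linked recessive exists: I-1 X^v Y, I-2 X^V X^V, II-1 X^V X^v, II-2 X^V Y, III-1 X^V X^V, III-2 X^V X^V, III-3 X^V Y, IV-1 X^V Y, IV-2 X^V Y.
In this assignment every recorded phenotype matches its genotype and every non-founder's genotype is obtainable from its parents' genotypes, so the pedigree is consistent.

Yes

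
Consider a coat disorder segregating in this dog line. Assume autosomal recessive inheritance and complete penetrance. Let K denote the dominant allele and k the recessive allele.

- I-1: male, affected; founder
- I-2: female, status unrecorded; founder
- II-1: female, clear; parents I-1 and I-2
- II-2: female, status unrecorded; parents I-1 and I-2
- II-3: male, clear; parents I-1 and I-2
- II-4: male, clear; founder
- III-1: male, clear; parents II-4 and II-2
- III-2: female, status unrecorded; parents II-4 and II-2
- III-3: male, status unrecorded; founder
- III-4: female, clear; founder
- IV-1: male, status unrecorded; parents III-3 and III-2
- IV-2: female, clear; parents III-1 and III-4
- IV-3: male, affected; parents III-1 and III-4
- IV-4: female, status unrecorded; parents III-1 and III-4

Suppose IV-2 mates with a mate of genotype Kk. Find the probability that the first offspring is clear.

III-1 is clear so carries K and passed k to IV-3 (kk), so III-1 is Kk.
III-4 is clear so carries K and passed k to IV-3 (kk), so III-4 is Kk.
IV-2 is a clear offspring of III-1 (Kk) × III-4 (Kk), whose cross gives 1/4 KK : 1/2 Kk : 1/4 kk; conditioning on being clear, IV-2 is KK with probability 1/3, Kk with probability 2/3.
Summing over parental genotype combinations, P(offspring is clear) = 1/3·1 + 2/3·3/4 = 5/6.

5/6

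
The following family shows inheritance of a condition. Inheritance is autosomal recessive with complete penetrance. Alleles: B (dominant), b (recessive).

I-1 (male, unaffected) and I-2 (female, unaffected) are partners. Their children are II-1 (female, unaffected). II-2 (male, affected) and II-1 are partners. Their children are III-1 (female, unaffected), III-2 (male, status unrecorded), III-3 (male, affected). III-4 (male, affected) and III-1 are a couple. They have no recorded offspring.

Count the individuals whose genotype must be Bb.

Obligate heterozygotes: II-1 is unaffected so carries B and passed b to III-3 (bb), so II-1 is Bb; III-1 is unaffected so carries B and received b from II-2 (bb), so III-1 is Bb.
Every other individual is either homozygous by phenotype or has at least one consistent homozygous assignment, so the count is 2.

2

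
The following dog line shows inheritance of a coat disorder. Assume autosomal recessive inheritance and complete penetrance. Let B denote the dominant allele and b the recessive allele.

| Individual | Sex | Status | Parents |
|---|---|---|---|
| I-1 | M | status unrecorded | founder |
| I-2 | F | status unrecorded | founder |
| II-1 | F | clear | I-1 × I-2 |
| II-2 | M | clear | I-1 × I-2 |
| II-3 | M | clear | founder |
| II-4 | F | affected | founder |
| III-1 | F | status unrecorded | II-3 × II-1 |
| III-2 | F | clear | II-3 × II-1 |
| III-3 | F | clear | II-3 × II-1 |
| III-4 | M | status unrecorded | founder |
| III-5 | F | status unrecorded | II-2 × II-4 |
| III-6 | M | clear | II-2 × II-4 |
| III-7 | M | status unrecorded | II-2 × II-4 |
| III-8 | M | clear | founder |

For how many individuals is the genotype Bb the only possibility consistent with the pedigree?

Obligate heterozygotes: III-6 is clear so carries B and received b from II-4 (bb), so III-6 is Bb.
Every other individual is either homozygous by phenotype or has at least one consistent homozygous assignment, so the count is 1.

1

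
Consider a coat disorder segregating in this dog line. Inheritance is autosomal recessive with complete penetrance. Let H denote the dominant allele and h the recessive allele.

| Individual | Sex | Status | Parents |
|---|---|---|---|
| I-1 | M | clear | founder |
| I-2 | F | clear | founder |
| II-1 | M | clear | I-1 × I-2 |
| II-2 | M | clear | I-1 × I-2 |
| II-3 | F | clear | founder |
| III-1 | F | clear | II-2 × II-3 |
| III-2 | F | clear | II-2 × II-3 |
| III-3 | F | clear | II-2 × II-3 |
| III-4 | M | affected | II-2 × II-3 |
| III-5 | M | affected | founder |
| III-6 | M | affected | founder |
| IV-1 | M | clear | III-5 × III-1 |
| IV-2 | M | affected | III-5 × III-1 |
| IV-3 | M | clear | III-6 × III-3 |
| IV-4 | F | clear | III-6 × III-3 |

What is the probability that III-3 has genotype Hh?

II-2 is clear so carries H and passed h to III-4 (hh), so II-2 is Hh.
II-3 is clear so carries H and passed h to III-4 (hh), so II-3 is Hh.
Their cross gives offspring ratios 1/4 HH : 1/2 Hh : 1/4 hh. Conditioning on III-3 being clear, P(Hh) = 1/2 / 3/4 = 2/3 before taking III-3's own offspring into account.
III-6 is affected, so III-6 is hh.
Now use III-3's offspring. Probability of each recorded status — clear son IV-3: 1/2 if III-3 is Hh, 1 if HH; clear daughter IV-4: 1/2 if III-3 is Hh, 1 if HH.
Bayes: P(Hh) = 2/3·1/4 / (2/3·1/4 + 1/3·1) = 1/3.

1/3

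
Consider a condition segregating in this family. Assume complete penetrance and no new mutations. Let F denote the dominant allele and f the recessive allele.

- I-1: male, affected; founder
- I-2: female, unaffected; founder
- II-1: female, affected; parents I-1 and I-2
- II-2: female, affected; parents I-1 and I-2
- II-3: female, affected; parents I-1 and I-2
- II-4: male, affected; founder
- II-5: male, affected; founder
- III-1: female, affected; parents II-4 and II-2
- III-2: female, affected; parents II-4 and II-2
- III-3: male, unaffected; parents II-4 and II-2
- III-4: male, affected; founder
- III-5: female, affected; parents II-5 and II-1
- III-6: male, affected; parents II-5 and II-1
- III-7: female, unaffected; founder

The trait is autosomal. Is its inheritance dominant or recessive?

II-4 and II-2 are both affected yet have an unaffected child III-3. Under a recessive model two affected parents are homozygous and every child would be affected, so the trait cannot be recessive.

dominant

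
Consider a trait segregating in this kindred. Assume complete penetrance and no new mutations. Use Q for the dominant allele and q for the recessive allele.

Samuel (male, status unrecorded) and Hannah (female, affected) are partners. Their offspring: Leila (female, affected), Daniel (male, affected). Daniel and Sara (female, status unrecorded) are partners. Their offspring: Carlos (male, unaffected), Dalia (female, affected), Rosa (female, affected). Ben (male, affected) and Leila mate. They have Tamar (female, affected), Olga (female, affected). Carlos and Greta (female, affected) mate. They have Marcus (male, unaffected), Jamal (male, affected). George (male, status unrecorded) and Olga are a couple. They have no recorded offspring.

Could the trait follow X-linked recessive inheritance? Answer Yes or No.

Under X-linked recessive, Marcus (unaffected, male) cannot arise from Carlos (unaffected) × Greta (affected).

No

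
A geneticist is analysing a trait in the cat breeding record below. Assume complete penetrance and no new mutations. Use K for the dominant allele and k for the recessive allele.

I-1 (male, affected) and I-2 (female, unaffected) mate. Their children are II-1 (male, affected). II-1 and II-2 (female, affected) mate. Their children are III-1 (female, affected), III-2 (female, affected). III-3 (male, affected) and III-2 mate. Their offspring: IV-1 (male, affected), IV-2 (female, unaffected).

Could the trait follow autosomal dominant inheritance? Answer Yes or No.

A consistent assignment under autosomal dominant exists: I-1 KK, I-2 kk, II-1 Kk, II-2 KK, III-1 KK, III-2 Kk, III-3 Kk, IV-1 KK, IV-2 kk.
In this assignment every recorded phenotype matches its genotype and every non-founder's genotype is obtainable from its parents' genotypes, so the pedigree is consistent.

Yes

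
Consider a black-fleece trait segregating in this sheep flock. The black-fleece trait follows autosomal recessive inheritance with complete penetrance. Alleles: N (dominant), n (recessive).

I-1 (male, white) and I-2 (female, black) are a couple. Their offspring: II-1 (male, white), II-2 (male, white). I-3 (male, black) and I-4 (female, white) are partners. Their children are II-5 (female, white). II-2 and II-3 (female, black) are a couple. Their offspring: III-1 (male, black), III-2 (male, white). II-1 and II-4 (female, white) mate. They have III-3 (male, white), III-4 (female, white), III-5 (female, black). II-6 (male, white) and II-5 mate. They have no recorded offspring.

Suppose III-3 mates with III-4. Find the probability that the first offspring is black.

1/9

II-1 is white so carries N and received n from I-2 (nn), so II-1 is Nn.
II-4 is white so carries N and passed n to III-5 (nn), so II-4 is Nn.
III-3 is a white offspring of II-1 (Nn) × II-4 (Nn), whose cross gives 1/4 NN : 1/2 Nn : 1/4 nn; conditioning on being white, III-3 is NN with probability 1/3, Nn with probability 2/3.
III-4 is a white offspring of II-1 (Nn) × II-4 (Nn), whose cross gives 1/4 NN : 1/2 Nn : 1/4 nn; conditioning on being white, III-4 is NN with probability 1/3, Nn with probability 2/3.
Summing over parental genotype combinations, P(offspring is black) = 4/9·1/4 = 1/9.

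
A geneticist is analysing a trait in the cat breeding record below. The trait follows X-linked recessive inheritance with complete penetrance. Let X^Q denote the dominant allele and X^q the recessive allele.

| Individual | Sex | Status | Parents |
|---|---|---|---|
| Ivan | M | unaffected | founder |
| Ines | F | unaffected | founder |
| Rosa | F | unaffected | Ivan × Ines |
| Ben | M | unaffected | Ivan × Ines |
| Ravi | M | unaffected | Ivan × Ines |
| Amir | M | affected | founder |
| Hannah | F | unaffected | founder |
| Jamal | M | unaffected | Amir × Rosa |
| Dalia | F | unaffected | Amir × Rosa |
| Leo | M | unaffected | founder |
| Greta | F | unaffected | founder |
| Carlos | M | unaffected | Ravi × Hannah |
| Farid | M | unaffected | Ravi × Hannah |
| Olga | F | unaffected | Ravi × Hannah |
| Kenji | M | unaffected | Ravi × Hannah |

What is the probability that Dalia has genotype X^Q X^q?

Dalia is unaffected so carries Q and received q from Amir (X^q Y), so Dalia is X^Q X^q, giving P(X^Q X^q) = 1.

1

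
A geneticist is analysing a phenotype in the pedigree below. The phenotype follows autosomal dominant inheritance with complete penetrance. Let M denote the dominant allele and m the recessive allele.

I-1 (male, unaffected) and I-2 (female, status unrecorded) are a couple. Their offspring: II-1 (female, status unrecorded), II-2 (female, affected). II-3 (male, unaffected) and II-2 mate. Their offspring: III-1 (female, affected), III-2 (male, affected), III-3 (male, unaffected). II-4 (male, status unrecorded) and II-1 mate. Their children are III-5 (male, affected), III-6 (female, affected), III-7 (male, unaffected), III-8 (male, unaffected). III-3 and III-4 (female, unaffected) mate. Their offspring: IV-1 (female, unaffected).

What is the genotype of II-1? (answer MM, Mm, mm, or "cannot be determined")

cannot be determined

II-1's phenotype is unrecorded, and no parent or child forces a single allele at both positions; consistent genotype assignments exist with II-1 as Mm or mm.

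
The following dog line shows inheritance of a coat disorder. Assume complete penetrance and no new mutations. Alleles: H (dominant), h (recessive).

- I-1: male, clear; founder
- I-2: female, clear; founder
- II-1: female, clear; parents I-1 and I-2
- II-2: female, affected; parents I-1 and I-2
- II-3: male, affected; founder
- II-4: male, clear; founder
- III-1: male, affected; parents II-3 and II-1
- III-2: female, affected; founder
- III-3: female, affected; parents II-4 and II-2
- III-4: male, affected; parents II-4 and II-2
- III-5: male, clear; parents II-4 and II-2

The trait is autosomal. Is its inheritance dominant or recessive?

recessive

I-1 and I-2 are both clear yet have an affected child II-2. Under dominance, an affected child requires at least one affected parent, so the trait cannot be dominant.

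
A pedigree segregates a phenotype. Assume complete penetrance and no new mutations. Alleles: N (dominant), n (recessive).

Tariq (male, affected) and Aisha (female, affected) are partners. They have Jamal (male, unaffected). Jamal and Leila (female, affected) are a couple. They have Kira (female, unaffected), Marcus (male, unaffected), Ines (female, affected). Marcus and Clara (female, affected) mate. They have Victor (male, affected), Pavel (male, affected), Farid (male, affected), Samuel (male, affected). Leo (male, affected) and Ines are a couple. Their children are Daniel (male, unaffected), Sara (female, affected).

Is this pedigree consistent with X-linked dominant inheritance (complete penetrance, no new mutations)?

Yes

A consistent assignment under X-linked dominant exists: Tariq X^N Y, Aisha X^N X^n, Jamal X^n Y, Leila X^N X^n, Kira X^n X^n, Marcus X^n Y, Ines X^N X^n, Clara X^N X^N, Leo X^N Y, Victor X^N Y, Pavel X^N Y, Farid X^N Y, Samuel X^N Y, Daniel X^n Y, Sara X^N X^N.
In this assignment every recorded phenotype matches its genotype and every non-founder's genotype is obtainable from its parents' genotypes, so the pedigree is consistent.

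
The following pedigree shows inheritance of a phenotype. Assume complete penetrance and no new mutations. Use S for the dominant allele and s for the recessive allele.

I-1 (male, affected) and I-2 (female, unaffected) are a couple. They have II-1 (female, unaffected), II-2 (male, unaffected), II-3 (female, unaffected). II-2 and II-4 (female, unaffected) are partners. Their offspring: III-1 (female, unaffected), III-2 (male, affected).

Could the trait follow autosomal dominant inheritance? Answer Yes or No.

No

Under autosomal dominant, III-2 (affected, male) cannot arise from II-2 (unaffected) × II-4 (unaffected).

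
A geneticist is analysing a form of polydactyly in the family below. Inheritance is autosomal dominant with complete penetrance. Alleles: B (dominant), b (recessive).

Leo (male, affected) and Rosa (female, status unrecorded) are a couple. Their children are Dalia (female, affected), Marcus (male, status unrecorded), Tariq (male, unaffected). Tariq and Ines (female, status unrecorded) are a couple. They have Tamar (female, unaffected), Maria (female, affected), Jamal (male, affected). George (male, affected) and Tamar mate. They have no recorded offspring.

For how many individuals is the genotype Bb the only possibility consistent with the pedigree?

Obligate heterozygotes: Leo is affected so carries B and passed b to Tariq (bb), so Leo is Bb; Ines passed B to Maria (Bb, whose b came from Tariq) and passed b to Tamar (bb), so Ines is Bb; Maria is affected so carries B and received b from Tariq (bb), so Maria is Bb; Jamal is affected so carries B and received b from Tariq (bb), so Jamal is Bb.
Every other individual is either homozygous by phenotype or has at least one consistent homozygous assignment, so the count is 4.

4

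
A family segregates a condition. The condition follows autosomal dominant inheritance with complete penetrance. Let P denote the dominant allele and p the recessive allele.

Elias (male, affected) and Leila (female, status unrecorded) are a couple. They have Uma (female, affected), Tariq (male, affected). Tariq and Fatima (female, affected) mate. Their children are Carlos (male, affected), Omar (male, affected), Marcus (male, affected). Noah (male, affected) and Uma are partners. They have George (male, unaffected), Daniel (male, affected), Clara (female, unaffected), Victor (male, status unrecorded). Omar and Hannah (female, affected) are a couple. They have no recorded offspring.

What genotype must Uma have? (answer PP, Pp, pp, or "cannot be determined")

From phenotype alone, Uma is PP or Pp.
Uma is affected so carries P and passed p to George (pp), so Uma is Pp.

Pp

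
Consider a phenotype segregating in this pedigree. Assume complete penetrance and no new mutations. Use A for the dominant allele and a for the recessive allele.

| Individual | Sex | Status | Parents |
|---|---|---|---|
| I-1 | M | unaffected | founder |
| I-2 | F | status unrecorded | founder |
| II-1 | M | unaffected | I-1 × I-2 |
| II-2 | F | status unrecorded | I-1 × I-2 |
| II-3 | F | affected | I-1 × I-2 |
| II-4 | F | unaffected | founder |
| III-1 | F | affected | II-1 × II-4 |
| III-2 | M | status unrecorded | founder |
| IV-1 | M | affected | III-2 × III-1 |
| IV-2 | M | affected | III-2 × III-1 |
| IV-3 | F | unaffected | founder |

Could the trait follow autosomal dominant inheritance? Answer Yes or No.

Under autosomal dominant, III-1 (affected, female) cannot arise from II-1 (unaffected) × II-4 (unaffected).

No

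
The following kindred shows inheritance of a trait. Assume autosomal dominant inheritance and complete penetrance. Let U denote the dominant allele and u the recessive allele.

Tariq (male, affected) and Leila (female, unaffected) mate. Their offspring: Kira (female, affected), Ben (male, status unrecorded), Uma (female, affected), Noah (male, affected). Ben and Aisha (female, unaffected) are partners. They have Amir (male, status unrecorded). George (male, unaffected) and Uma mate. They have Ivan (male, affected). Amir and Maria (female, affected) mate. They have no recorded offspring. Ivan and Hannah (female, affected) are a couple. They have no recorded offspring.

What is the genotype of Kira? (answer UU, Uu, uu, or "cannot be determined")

From phenotype alone, Kira is UU or Uu.
Kira is affected so carries U and received u from Leila (uu), so Kira is Uu.

Uu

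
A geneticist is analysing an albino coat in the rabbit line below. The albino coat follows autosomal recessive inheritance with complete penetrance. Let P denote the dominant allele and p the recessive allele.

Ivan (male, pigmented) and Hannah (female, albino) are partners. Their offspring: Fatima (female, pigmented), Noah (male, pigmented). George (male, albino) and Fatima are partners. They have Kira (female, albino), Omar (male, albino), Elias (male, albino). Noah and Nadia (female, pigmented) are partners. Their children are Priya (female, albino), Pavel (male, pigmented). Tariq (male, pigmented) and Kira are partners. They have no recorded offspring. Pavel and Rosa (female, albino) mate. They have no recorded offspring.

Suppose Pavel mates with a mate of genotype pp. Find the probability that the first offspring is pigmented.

Noah is pigmented so carries P and received p from Hannah (pp), so Noah is Pp.
Nadia is pigmented so carries P and passed p to Priya (pp), so Nadia is Pp.
Pavel is a pigmented offspring of Noah (Pp) × Nadia (Pp), whose cross gives 1/4 PP : 1/2 Pp : 1/4 pp; conditioning on being pigmented, Pavel is PP with probability 1/3, Pp with probability 2/3.
Summing over parental genotype combinations, P(offspring is pigmented) = 1/3·1 + 2/3·1/2 = 2/3.

2/3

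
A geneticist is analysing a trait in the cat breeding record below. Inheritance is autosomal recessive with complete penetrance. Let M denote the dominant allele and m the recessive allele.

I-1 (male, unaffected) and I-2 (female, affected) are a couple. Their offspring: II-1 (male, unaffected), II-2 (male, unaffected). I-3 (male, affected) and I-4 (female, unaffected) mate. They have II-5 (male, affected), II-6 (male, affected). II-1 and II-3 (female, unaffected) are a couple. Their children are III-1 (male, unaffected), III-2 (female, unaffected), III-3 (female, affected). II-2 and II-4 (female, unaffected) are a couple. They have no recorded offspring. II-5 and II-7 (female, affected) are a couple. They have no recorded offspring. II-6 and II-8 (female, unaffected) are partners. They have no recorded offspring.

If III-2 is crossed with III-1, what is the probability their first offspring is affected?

II-1 is unaffected so carries M and received m from I-2 (mm), so II-1 is Mm.
II-3 is unaffected so carries M and passed m to III-3 (mm), so II-3 is Mm.
III-2 is an unaffected offspring of II-1 (Mm) × II-3 (Mm), whose cross gives 1/4 MM : 1/2 Mm : 1/4 mm; conditioning on being unaffected, III-2 is MM with probability 1/3, Mm with probability 2/3.
III-1 is an unaffected offspring of II-1 (Mm) × II-3 (Mm), whose cross gives 1/4 MM : 1/2 Mm : 1/4 mm; conditioning on being unaffected, III-1 is MM with probability 1/3, Mm with probability 2/3.
Summing over parental genotype combinations, P(offspring is affected) = 4/9·1/4 = 1/9.

1/9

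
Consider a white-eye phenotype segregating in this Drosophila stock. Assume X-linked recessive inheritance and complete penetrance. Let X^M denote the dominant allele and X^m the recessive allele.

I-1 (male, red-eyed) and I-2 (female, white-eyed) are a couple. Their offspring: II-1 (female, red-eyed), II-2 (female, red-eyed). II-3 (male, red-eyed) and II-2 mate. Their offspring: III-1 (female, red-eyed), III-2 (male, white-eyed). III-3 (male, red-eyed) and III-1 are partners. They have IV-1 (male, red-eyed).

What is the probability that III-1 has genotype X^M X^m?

1/3

II-3 is red-eyed, so II-3 is X^M Y.
II-2 is red-eyed so carries M and received m from I-2 (X^m X^m), so II-2 is X^M X^m.
Their cross gives offspring ratios 1/2 X^M X^M : 1/2 X^M X^m. Conditioning on III-1 being red-eyed, P(X^M X^m) = 1/2 / 1 = 1/2 before taking III-1's own offspring into account.
III-3 is red-eyed, so III-3 is X^M Y.
Now use III-1's offspring. Probability of each recorded status — red-eyed son IV-1: 1/2 if III-1 is X^M X^m, 1 if X^M X^M.
Bayes: P(X^M X^m) = 1/2·1/2 / (1/2·1/2 + 1/2·1) = 1/3.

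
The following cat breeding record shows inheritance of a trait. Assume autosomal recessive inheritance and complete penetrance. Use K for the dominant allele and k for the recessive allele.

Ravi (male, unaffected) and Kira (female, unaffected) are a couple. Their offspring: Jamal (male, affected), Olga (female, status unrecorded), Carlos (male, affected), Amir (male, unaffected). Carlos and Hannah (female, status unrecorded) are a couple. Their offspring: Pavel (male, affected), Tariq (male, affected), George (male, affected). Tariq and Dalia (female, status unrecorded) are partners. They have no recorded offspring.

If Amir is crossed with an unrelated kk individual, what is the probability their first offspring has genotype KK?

0

Ravi is unaffected so carries K and passed k to Jamal (kk), so Ravi is Kk.
Kira is unaffected so carries K and passed k to Jamal (kk), so Kira is Kk.
Amir is an unaffected offspring of Ravi (Kk) × Kira (Kk), whose cross gives 1/4 KK : 1/2 Kk : 1/4 kk; conditioning on being unaffected, Amir is KK with probability 1/3, Kk with probability 2/3.
Summing over parental genotype combinations, P(offspring has genotype KK) = 0 = 0.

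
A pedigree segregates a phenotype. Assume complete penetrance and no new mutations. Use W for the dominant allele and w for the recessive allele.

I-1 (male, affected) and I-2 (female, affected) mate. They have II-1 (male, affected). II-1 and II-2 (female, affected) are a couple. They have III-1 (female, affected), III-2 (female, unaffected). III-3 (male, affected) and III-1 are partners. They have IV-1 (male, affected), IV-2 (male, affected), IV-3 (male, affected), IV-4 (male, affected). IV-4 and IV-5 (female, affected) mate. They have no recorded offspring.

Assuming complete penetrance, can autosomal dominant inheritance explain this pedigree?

Yes

A consistent assignment under autosomal dominant exists: I-1 WW, I-2 Ww, II-1 Ww, II-2 Ww, III-1 WW, III-2 ww, III-3 WW, IV-1 WW, IV-2 WW, IV-3 WW, IV-4 WW, IV-5 WW.
In this assignment every recorded phenotype matches its genotype and every non-founder's genotype is obtainable from its parents' genotypes, so the pedigree is consistent.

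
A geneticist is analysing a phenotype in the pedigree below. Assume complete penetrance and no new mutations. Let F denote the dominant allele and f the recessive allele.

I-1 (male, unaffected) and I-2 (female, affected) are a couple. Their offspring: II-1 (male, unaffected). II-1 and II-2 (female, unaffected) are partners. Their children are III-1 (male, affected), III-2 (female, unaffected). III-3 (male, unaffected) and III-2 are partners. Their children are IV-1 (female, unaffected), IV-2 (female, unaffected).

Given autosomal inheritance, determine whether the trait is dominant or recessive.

recessive

II-1 and II-2 are both unaffected yet have an affected child III-1. Under dominance, an affected child requires at least one affected parent, so the trait cannot be dominant.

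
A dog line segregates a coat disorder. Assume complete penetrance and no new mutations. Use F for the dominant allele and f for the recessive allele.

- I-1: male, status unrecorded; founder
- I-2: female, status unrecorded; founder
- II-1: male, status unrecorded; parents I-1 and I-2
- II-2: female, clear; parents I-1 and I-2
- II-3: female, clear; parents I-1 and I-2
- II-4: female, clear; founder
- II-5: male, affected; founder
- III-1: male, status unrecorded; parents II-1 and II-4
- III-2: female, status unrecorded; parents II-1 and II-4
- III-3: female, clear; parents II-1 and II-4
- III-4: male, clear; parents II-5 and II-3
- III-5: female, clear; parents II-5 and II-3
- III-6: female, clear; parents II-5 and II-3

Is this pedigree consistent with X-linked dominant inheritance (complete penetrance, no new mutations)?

Under X-linked dominant, III-5 (clear, female) cannot arise from II-5 (affected) × II-3 (clear).

No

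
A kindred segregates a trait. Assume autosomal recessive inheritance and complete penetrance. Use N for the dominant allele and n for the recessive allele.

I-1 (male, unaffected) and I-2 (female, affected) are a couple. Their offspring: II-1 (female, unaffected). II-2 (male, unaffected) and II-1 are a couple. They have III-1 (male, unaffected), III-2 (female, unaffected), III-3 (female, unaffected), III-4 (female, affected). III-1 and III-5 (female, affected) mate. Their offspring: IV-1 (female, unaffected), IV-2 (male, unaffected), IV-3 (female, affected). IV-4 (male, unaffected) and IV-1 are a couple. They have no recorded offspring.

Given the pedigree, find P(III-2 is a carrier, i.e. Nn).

2/3

II-2 is unaffected so carries N and passed n to III-4 (nn), so II-2 is Nn.
II-1 is unaffected so carries N and received n from I-2 (nn), so II-1 is Nn.
Their cross gives offspring ratios 1/4 NN : 1/2 Nn : 1/4 nn. Conditioning on III-2 being unaffected, P(Nn) = 1/2 / 3/4 = 2/3.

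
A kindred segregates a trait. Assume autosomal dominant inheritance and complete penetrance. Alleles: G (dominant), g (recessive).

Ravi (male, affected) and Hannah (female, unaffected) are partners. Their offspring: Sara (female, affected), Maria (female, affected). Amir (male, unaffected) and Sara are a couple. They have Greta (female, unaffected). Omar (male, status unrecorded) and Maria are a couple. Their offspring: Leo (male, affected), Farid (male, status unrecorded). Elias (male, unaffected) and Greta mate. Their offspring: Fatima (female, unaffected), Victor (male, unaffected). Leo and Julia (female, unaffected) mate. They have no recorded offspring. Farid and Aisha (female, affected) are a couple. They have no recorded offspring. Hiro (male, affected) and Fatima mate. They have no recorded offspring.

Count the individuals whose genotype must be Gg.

Obligate heterozygotes: Sara is affected so carries G and received g from Hannah (gg), so Sara is Gg; Maria is affected so carries G and received g from Hannah (gg), so Maria is Gg.
Every other individual is either homozygous by phenotype or has at least one consistent homozygous assignment, so the count is 2.

2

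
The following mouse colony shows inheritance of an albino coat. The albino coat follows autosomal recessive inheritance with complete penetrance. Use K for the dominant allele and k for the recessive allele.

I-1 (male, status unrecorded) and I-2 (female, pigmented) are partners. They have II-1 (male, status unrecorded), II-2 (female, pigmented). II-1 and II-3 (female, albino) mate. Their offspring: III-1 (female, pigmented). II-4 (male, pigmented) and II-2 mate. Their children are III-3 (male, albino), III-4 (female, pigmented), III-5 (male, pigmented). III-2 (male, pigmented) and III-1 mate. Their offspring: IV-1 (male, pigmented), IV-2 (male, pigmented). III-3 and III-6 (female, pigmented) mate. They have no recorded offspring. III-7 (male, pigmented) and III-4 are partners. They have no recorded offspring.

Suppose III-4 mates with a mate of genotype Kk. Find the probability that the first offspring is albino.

1/6

II-4 is pigmented so carries K and passed k to III-3 (kk), so II-4 is Kk.
II-2 is pigmented so carries K and passed k to III-3 (kk), so II-2 is Kk.
III-4 is a pigmented offspring of II-4 (Kk) × II-2 (Kk), whose cross gives 1/4 KK : 1/2 Kk : 1/4 kk; conditioning on being pigmented, III-4 is KK with probability 1/3, Kk with probability 2/3.
Summing over parental genotype combinations, P(offspring is albino) = 2/3·1/4 = 1/6.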